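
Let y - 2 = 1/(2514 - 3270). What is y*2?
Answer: 1511/378 ≈ 3.9974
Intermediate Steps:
y = 1511/756 (y = 2 + 1/(2514 - 3270) = 2 + 1/(-756) = 2 - 1/756 = 1511/756 ≈ 1.9987)
y*2 = (1511/756)*2 = 1511/378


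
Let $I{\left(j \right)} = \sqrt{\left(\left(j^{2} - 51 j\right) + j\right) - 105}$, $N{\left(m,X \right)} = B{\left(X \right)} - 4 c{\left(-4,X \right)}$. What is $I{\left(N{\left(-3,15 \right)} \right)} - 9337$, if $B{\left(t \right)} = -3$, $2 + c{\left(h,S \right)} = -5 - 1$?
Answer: $-9337 + i \sqrt{714} \approx -9337.0 + 26.721 i$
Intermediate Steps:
$c{\left(h,S \right)} = -8$ ($c{\left(h,S \right)} = -2 - 6 = -8$)
$N{\left(m,X \right)} = 29$ ($N{\left(m,X \right)} = -3 - -32 = -3 + 32 = 29$)
$I{\left(j \right)} = \sqrt{-105 + j^{2} - 50 j}$ ($I{\left(j \right)} = \sqrt{\left(j^{2} - 50 j\right) - 105} = \sqrt{-105 + j^{2} - 50 j}$)
$I{\left(N{\left(-3,15 \right)} \right)} - 9337 = \sqrt{-105 + 29^{2} - 1450} - 9337 = \sqrt{-105 + 841 - 1450} - 9337 = \sqrt{-714} - 9337 = i \sqrt{714} - 9337 = -9337 + i \sqrt{714}$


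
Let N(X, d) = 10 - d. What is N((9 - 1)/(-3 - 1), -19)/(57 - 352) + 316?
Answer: 93191/295 ≈ 315.90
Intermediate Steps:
N((9 - 1)/(-3 - 1), -19)/(57 - 352) + 316 = (10 - 1*(-19))/(57 - 352) + 316 = (10 + 19)/(-295) + 316 = -1/295*29 + 316 = -29/295 + 316 = 93191/295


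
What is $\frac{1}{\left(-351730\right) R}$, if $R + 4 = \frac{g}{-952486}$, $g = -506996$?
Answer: $\frac{476243}{580872950020} \approx 8.1987 \cdot 10^{-7}$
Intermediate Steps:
$R = - \frac{1651474}{476243}$ ($R = -4 - \frac{506996}{-952486} = -4 - - \frac{253498}{476243} = -4 + \frac{253498}{476243} = - \frac{1651474}{476243} \approx -3.4677$)
$\frac{1}{\left(-351730\right) R} = \frac{1}{\left(-351730\right) \left(- \frac{1651474}{476243}\right)} = \left(- \frac{1}{351730}\right) \left(- \frac{476243}{1651474}\right) = \frac{476243}{580872950020}$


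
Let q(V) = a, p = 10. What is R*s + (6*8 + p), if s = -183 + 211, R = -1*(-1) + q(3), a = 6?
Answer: 254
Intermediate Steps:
q(V) = 6
R = 7 (R = -1*(-1) + 6 = 1 + 6 = 7)
s = 28
R*s + (6*8 + p) = 7*28 + (6*8 + 10) = 196 + (48 + 10) = 196 + 58 = 254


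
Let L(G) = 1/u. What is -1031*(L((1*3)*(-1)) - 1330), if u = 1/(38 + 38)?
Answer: 1292874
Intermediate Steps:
u = 1/76 ≈ 0.013158
L(G) = 76 (L(G) = 1/(1/76) = 76)
-1031*(L((1*3)*(-1)) - 1330) = -1031*(76 - 1330) = -1031*(-1254) = 1292874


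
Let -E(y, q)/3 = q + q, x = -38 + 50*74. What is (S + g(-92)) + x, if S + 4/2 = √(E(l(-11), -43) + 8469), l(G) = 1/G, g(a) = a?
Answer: 3568 + √8727 ≈ 3661.4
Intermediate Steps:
x = 3662 (x = -38 + 3700 = 3662)
E(y, q) = -6*q (E(y, q) = -3*(q + q) = -6*q)
S = -2 + √8727 (S = -2 + √(-6*(-43) + 8469) = -2 + √(258 + 8469) = -2 + √8727 ≈ 91.418)
(S + g(-92)) + x = ((-2 + √8727) - 92) + 3662 = (-94 + √8727) + 3662 = 3568 + √8727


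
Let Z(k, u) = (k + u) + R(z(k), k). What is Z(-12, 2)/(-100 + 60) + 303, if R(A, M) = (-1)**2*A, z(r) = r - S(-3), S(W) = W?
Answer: 12139/40 ≈ 303.48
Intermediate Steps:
z(r) = 3 + r (z(r) = r - 1*(-3) = r + 3 = 3 + r)
R(A, M) = A (R(A, M) = 1*A = A)
Z(k, u) = 3 + u + 2*k (Z(k, u) = (k + u) + (3 + k) = 3 + u + 2*k)
Z(-12, 2)/(-100 + 60) + 303 = (3 + 2 + 2*(-12))/(-100 + 60) + 303 = (3 + 2 - 24)/(-40) + 303 = -1/40*(-19) + 303 = 19/40 + 303 = 12139/40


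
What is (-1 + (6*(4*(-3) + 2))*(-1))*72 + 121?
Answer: 4369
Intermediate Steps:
(-1 + (6*(4*(-3) + 2))*(-1))*72 + 121 = (-1 + (6*(-12 + 2))*(-1))*72 + 121 = (-1 + (6*(-10))*(-1))*72 + 121 = (-1 - 60*(-1))*72 + 121 = (-1 + 60)*72 + 121 = 59*72 + 121 = 4248 + 121 = 4369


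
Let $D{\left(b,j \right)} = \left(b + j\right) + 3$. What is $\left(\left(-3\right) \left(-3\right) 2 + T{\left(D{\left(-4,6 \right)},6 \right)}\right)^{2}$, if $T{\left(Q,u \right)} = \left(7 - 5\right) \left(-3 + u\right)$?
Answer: $576$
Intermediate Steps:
$D{\left(b,j \right)} = 3 + b + j$
$T{\left(Q,u \right)} = -6 + 2 u$ ($T{\left(Q,u \right)} = 2 \left(-3 + u\right) = -6 + 2 u$)
$\left(\left(-3\right) \left(-3\right) 2 + T{\left(D{\left(-4,6 \right)},6 \right)}\right)^{2} = \left(\left(-3\right) \left(-3\right) 2 + \left(-6 + 2 \cdot 6\right)\right)^{2} = \left(9 \cdot 2 + \left(-6 + 12\right)\right)^{2} = \left(18 + 6\right)^{2} = 24^{2} = 576$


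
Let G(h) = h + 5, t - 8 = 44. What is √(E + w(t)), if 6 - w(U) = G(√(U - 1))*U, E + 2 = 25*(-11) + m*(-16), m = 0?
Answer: √(-531 - 52*√51) ≈ 30.039*I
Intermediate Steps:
t = 52 (t = 8 + 44 = 52)
E = -277 (E = -2 + (25*(-11) + 0*(-16)) = -2 + (-275 + 0) = -2 - 275 = -277)
G(h) = 5 + h
w(U) = 6 - U*(5 + √(-1 + U)) (w(U) = 6 - (5 + √(U - 1))*U = 6 - (5 + √(-1 + U))*U = 6 - U*(5 + √(-1 + U)))
√(E + w(t)) = √(-277 + (6 - 1*52*(5 + √(-1 + 52)))) = √(-277 + (6 - 1*52*(5 + √51))) = √(-277 + (6 + (-260 - 52*√51))) = √(-277 + (-254 - 52*√51)) = √(-531 - 52*√51)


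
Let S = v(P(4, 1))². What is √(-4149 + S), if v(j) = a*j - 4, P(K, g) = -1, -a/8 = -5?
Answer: I*√2213 ≈ 47.043*I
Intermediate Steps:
a = 40 (a = -8*(-5) = 40)
v(j) = -4 + 40*j (v(j) = 40*j - 4 = -4 + 40*j)
S = 1936 (S = (-4 + 40*(-1))² = (-4 - 40)² = (-44)² = 1936)
√(-4149 + S) = √(-4149 + 1936) = √(-2213) = I*√2213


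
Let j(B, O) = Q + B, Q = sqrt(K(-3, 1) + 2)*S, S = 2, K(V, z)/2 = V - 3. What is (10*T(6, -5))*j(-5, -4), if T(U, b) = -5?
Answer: 250 - 100*I*sqrt(10) ≈ 250.0 - 316.23*I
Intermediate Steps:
K(V, z) = -6 + 2*V (K(V, z) = 2*(V - 3) = 2*(-3 + V) = -6 + 2*V)
Q = 2*I*sqrt(10) (Q = sqrt((-6 + 2*(-3)) + 2)*2 = sqrt((-6 - 6) + 2)*2 = sqrt(-12 + 2)*2 = sqrt(-10)*2 = (I*sqrt(10))*2 = 2*I*sqrt(10) ≈ 6.3246*I)
j(B, O) = B + 2*I*sqrt(10) (j(B, O) = 2*I*sqrt(10) + B = B + 2*I*sqrt(10))
(10*T(6, -5))*j(-5, -4) = (10*(-5))*(-5 + 2*I*sqrt(10)) = -50*(-5 + 2*I*sqrt(10)) = 250 - 100*I*sqrt(10)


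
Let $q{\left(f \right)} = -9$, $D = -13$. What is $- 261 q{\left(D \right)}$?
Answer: $2349$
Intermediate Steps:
$- 261 q{\left(D \right)} = \left(-261\right) \left(-9\right) = 2349$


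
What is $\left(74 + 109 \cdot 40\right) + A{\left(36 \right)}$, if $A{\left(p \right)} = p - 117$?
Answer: $4353$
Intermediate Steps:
$A{\left(p \right)} = -117 + p$
$\left(74 + 109 \cdot 40\right) + A{\left(36 \right)} = \left(74 + 109 \cdot 40\right) + \left(-117 + 36\right) = \left(74 + 4360\right) - 81 = 4434 - 81 = 4353$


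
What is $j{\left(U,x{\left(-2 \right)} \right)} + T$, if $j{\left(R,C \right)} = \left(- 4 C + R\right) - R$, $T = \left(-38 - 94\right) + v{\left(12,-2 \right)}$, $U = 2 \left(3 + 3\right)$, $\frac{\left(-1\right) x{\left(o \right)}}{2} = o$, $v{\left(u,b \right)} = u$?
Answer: $-136$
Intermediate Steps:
$x{\left(o \right)} = - 2 o$
$U = 12$ ($U = 2 \cdot 6 = 12$)
$T = -120$ ($T = \left(-38 - 94\right) + 12 = -132 + 12 = -120$)
$j{\left(R,C \right)} = - 4 C$ ($j{\left(R,C \right)} = \left(R - 4 C\right) - R = - 4 C$)
$j{\left(U,x{\left(-2 \right)} \right)} + T = - 4 \left(\left(-2\right) \left(-2\right)\right) - 120 = \left(-4\right) 4 - 120 = -16 - 120 = -136$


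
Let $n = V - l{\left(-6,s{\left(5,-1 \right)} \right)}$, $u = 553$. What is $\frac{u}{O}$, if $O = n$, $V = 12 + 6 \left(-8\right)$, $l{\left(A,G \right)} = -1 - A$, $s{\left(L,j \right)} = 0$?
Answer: $- \frac{553}{41} \approx -13.488$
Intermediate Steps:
$V = -36$ ($V = 12 - 48 = -36$)
$n = -41$ ($n = -36 - \left(-1 - -6\right) = -36 - \left(-1 + 6\right) = -36 - 5 = -41$)
$O = -41$
$\frac{u}{O} = \frac{553}{-41} = 553 \left(- \frac{1}{41}\right) = - \frac{553}{41}$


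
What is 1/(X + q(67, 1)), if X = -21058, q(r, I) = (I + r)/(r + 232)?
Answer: -299/6296274 ≈ -4.7488e-5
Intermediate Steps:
q(r, I) = (I + r)/(232 + r)
1/(X + q(67, 1)) = 1/(-21058 + (1 + 67)/(232 + 67)) = 1/(-21058 + 68/299) = 1/(-6296274/299) = -299/6296274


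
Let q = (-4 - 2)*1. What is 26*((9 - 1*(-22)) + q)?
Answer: 650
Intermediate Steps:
q = -6 (q = -6*1 = -6)
26*((9 - 1*(-22)) + q) = 26*((9 - 1*(-22)) - 6) = 26*((9 + 22) - 6) = 26*(31 - 6) = 26*25 = 650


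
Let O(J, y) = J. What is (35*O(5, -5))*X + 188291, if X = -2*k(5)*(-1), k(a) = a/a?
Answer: 188641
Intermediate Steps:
k(a) = 1
X = 2 (X = -2*1*(-1) = -2*(-1) = 2)
(35*O(5, -5))*X + 188291 = (35*5)*2 + 188291 = 175*2 + 188291 = 350 + 188291 = 188641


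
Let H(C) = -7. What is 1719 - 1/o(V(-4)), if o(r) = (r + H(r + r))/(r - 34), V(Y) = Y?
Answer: 18871/11 ≈ 1715.5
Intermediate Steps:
o(r) = (-7 + r)/(-34 + r) (o(r) = (r - 7)/(r - 34) = (-7 + r)/(-34 + r))
1719 - 1/o(V(-4)) = 1719 - 1/((-7 - 4)/(-34 - 4)) = 1719 - 1/(-11/(-38)) = 1719 - 1/((-1/38*(-11))) = 1719 - 1/11/38 = 1719 - 1*38/11 = 1719 - 38/11 = 18871/11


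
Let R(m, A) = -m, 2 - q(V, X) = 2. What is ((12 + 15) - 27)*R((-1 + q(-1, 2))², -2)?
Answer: 0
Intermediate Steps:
q(V, X) = 0 (q(V, X) = 2 - 1*2 = 2 - 2 = 0)
((12 + 15) - 27)*R((-1 + q(-1, 2))², -2) = ((12 + 15) - 27)*(-(-1 + 0)²) = (27 - 27)*(-1*(-1)²) = 0*(-1*1) = 0*(-1) = 0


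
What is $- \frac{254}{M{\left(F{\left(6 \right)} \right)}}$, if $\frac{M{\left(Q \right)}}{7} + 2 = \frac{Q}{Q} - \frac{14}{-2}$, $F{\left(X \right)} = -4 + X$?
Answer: $- \frac{127}{21} \approx -6.0476$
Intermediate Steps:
$M{\left(Q \right)} = 42$ ($M{\left(Q \right)} = -14 + 7 \left(\frac{Q}{Q} - \frac{14}{-2}\right) = -14 + 7 \left(1 - -7\right) = -14 + 7 \left(1 + 7\right) = -14 + 7 \cdot 8 = -14 + 56 = 42$)
$- \frac{254}{M{\left(F{\left(6 \right)} \right)}} = - \frac{254}{42} = \left(-254\right) \frac{1}{42} = - \frac{127}{21}$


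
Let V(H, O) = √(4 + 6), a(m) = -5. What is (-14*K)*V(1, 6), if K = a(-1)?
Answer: 70*√10 ≈ 221.36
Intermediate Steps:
V(H, O) = √10
K = -5
(-14*K)*V(1, 6) = (-14*(-5))*√10 = 70*√10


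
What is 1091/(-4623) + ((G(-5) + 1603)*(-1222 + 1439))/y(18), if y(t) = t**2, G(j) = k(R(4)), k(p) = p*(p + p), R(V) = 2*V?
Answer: 192907793/166428 ≈ 1159.1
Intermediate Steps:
k(p) = 2*p**2 (k(p) = p*(2*p) = 2*p**2)
G(j) = 128 (G(j) = 2*(2*4)**2 = 2*8**2 = 2*64 = 128)
1091/(-4623) + ((G(-5) + 1603)*(-1222 + 1439))/y(18) = 1091/(-4623) + ((128 + 1603)*(-1222 + 1439))/(18**2) = 1091*(-1/4623) + (1731*217)/324 = -1091/4623 + 375627*(1/324) = -1091/4623 + 125209/108 = 192907793/166428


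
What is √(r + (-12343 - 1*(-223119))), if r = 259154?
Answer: √469930 ≈ 685.51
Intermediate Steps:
√(r + (-12343 - 1*(-223119))) = √(259154 + (-12343 - 1*(-223119))) = √(259154 + (-12343 + 223119)) = √(259154 + 210776) = √469930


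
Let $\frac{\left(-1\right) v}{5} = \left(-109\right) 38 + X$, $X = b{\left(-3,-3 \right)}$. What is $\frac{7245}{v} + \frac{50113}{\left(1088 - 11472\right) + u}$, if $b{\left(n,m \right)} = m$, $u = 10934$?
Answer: $\frac{41703067}{455950} \approx 91.464$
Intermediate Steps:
$X = -3$
$v = 20725$ ($v = - 5 \left(\left(-109\right) 38 - 3\right) = - 5 \left(-4142 - 3\right) = \left(-5\right) \left(-4145\right) = 20725$)
$\frac{7245}{v} + \frac{50113}{\left(1088 - 11472\right) + u} = \frac{7245}{20725} + \frac{50113}{\left(1088 - 11472\right) + 10934} = 7245 \cdot \frac{1}{20725} + \frac{50113}{-10384 + 10934} = \frac{1449}{4145} + \frac{50113}{550} = \frac{41703067}{455950}$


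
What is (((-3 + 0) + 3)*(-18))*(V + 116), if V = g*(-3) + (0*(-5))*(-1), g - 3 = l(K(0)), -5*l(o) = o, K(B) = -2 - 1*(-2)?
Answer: 0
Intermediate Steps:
K(B) = 0 (K(B) = -2 + 2 = 0)
l(o) = -o/5
g = 3 (g = 3 - ⅕*0 = 3 + 0 = 3)
V = -9 (V = 3*(-3) + (0*(-5))*(-1) = -9 + 0*(-1) = -9 + 0 = -9)
(((-3 + 0) + 3)*(-18))*(V + 116) = (((-3 + 0) + 3)*(-18))*(-9 + 116) = ((-3 + 3)*(-18))*107 = (0*(-18))*107 = 0*107 = 0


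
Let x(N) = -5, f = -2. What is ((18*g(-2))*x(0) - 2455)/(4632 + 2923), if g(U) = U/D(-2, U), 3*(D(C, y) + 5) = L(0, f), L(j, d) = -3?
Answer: -497/1511 ≈ -0.32892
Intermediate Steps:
D(C, y) = -6 (D(C, y) = -5 + (⅓)*(-3) = -5 - 1 = -6)
g(U) = -U/6 (g(U) = U/(-6) = U*(-⅙) = -U/6)
((18*g(-2))*x(0) - 2455)/(4632 + 2923) = ((18*(-⅙*(-2)))*(-5) - 2455)/(4632 + 2923) = ((18*(⅓))*(-5) - 2455)/7555 = (6*(-5) - 2455)*(1/7555) = (-30 - 2455)*(1/7555) = -2485*1/7555 = -497/1511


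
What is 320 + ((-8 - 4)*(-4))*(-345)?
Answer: -16240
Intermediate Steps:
320 + ((-8 - 4)*(-4))*(-345) = 320 - 12*(-4)*(-345) = 320 + 48*(-345) = 320 - 16560 = -16240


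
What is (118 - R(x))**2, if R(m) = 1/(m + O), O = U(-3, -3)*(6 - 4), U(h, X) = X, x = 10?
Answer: 221841/16 ≈ 13865.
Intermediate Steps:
O = -6 (O = -3*(6 - 4) = -3*2 = -6)
R(m) = 1/(-6 + m) (R(m) = 1/(m - 6) = 1/(-6 + m))
(118 - R(x))**2 = (118 - 1/(-6 + 10))**2 = (118 - 1/4)**2 = (471/4)**2 = 221841/16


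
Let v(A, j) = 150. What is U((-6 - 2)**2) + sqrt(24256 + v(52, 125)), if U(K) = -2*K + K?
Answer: -64 + sqrt(24406) ≈ 92.224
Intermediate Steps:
U(K) = -K
U((-6 - 2)**2) + sqrt(24256 + v(52, 125)) = -(-6 - 2)**2 + sqrt(24256 + 150) = -1*(-8)**2 + sqrt(24406) = -1*64 + sqrt(24406) = -64 + sqrt(24406)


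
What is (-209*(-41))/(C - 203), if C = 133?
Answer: -8569/70 ≈ -122.41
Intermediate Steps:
(-209*(-41))/(C - 203) = (-209*(-41))/(133 - 203) = 8569/(-70) = 8569*(-1/70) = -8569/70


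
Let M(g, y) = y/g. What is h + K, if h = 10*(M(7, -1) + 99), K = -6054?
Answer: -35458/7 ≈ -5065.4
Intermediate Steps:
h = 6920/7 (h = 10*(-1/7 + 99) = 10*(-1*⅐ + 99) = 10*(-⅐ + 99) = 10*(692/7) = 6920/7 ≈ 988.57)
h + K = 6920/7 - 6054 = -35458/7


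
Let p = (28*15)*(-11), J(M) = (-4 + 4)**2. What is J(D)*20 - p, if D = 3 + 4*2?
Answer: 4620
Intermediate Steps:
D = 11 (D = 3 + 8 = 11)
J(M) = 0 (J(M) = 0**2 = 0)
p = -4620 (p = 420*(-11) = -4620)
J(D)*20 - p = 0*20 - 1*(-4620) = 0 + 4620 = 4620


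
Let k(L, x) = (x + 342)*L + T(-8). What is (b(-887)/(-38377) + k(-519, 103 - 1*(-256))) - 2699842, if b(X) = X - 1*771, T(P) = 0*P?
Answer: -117574116539/38377 ≈ -3.0637e+6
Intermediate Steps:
T(P) = 0
b(X) = -771 + X (b(X) = X - 771 = -771 + X)
k(L, x) = L*(342 + x) (k(L, x) = (x + 342)*L + 0 = (342 + x)*L + 0 = L*(342 + x) + 0 = L*(342 + x))
(b(-887)/(-38377) + k(-519, 103 - 1*(-256))) - 2699842 = ((-771 - 887)/(-38377) - 519*(342 + (103 - 1*(-256)))) - 2699842 = (-1658*(-1/38377) - 519*(342 + (103 + 256))) - 2699842 = (1658/38377 - 519*(342 + 359)) - 2699842 = (1658/38377 - 519*701) - 2699842 = (1658/38377 - 363819) - 2699842 = -13962280105/38377 - 2699842 = -117574116539/38377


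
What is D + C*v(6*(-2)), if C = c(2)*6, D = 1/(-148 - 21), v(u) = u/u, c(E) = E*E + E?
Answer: 6083/169 ≈ 35.994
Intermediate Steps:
c(E) = E + E² (c(E) = E² + E = E + E²)
v(u) = 1
D = -1/169 (D = 1/(-169) = -1/169 ≈ -0.0059172)
C = 36 (C = (2*(1 + 2))*6 = (2*3)*6 = 6*6 = 36)
D + C*v(6*(-2)) = -1/169 + 36*1 = -1/169 + 36 = 6083/169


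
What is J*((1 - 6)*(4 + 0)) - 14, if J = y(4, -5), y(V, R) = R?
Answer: 86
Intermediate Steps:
J = -5
J*((1 - 6)*(4 + 0)) - 14 = -5*(1 - 6)*(4 + 0) - 14 = -(-25)*4 - 14 = -5*(-20) - 14 = 100 - 14 = 86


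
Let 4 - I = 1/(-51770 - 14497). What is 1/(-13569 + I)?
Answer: -66267/898911854 ≈ -7.3719e-5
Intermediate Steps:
I = 265069/66267 (I = 4 - 1/(-51770 - 14497) = 4 - 1/(-66267) = 4 - 1*(-1/66267) = 4 + 1/66267 = 265069/66267 ≈ 4.0000)
1/(-13569 + I) = 1/(-13569 + 265069/66267) = 1/(-898911854/66267) = -66267/898911854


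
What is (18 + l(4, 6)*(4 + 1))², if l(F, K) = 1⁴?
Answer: 529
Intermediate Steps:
l(F, K) = 1
(18 + l(4, 6)*(4 + 1))² = (18 + 1*(4 + 1))² = (18 + 1*5)² = (18 + 5)² = 23² = 529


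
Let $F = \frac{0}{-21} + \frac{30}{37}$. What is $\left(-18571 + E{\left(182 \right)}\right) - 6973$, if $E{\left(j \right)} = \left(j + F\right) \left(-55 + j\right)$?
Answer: $- \frac{86100}{37} \approx -2327.0$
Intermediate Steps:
$F = \frac{30}{37}$ ($F = 0 \left(- \frac{1}{21}\right) + 30 \cdot \frac{1}{37} = 0 + \frac{30}{37} = \frac{30}{37} \approx 0.81081$)
$E{\left(j \right)} = \left(-55 + j\right) \left(\frac{30}{37} + j\right)$ ($E{\left(j \right)} = \left(j + \frac{30}{37}\right) \left(-55 + j\right) = \left(\frac{30}{37} + j\right) \left(-55 + j\right) = \left(-55 + j\right) \left(\frac{30}{37} + j\right)$)
$\left(-18571 + E{\left(182 \right)}\right) - 6973 = \left(-18571 - \left(\frac{366560}{37} - 33124\right)\right) - 6973 = \left(-18571 - - \frac{859028}{37}\right) - 6973 = \left(-18571 + \frac{859028}{37}\right) - 6973 = \frac{171901}{37} - 6973 = - \frac{86100}{37}$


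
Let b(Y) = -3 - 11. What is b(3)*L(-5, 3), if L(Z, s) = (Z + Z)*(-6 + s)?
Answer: -420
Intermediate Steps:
b(Y) = -14
L(Z, s) = 2*Z*(-6 + s) (L(Z, s) = (2*Z)*(-6 + s) = 2*Z*(-6 + s))
b(3)*L(-5, 3) = -28*(-5)*(-6 + 3) = -28*(-5)*(-3) = -14*30 = -420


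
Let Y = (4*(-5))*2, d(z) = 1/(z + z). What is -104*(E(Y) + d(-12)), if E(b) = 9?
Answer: -2795/3 ≈ -931.67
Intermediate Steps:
d(z) = 1/(2*z)
Y = -40 (Y = -20*2 = -40)
-104*(E(Y) + d(-12)) = -104*(9 + (½)/(-12)) = -104*(9 + (½)*(-1/12)) = -104*(9 - 1/24) = -104*215/24 = -2795/3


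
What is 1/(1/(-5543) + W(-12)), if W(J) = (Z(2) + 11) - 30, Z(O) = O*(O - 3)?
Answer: -5543/116404 ≈ -0.047619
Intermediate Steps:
Z(O) = O*(-3 + O)
W(J) = -21 (W(J) = (2*(-3 + 2) + 11) - 30 = (2*(-1) + 11) - 30 = (-2 + 11) - 30 = 9 - 30 = -21)
1/(1/(-5543) + W(-12)) = 1/(1/(-5543) - 21) = 1/(-1/5543 - 21) = 1/(-116404/5543) = -5543/116404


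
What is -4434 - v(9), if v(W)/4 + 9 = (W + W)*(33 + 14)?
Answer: -7782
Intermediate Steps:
v(W) = -36 + 376*W (v(W) = -36 + 4*((W + W)*(33 + 14)) = -36 + 4*((2*W)*47) = -36 + 4*(94*W) = -36 + 376*W)
-4434 - v(9) = -4434 - (-36 + 376*9) = -4434 - (-36 + 3384) = -4434 - 1*3348 = -4434 - 3348 = -7782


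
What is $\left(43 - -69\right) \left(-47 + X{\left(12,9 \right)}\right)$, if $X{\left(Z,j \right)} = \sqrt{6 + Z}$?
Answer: $-5264 + 336 \sqrt{2} \approx -4788.8$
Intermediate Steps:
$\left(43 - -69\right) \left(-47 + X{\left(12,9 \right)}\right) = \left(43 - -69\right) \left(-47 + \sqrt{6 + 12}\right) = \left(43 + 69\right) \left(-47 + \sqrt{18}\right) = 112 \left(-47 + 3 \sqrt{2}\right) = -5264 + 336 \sqrt{2}$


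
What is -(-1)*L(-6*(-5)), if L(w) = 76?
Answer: 76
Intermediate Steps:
-(-1)*L(-6*(-5)) = -(-1)*76 = -1*(-76) = 76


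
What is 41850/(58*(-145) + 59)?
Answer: -41850/8351 ≈ -5.0114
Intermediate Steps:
41850/(58*(-145) + 59) = 41850/(-8410 + 59) = 41850/(-8351) = 41850*(-1/8351) = -41850/8351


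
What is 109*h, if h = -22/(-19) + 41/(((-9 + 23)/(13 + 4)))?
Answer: 1477059/266 ≈ 5552.9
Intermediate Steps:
h = 13551/266 (h = -22*(-1/19) + 41/((14/17)) = 22/19 + 41/((14*(1/17))) = 22/19 + 41/(14/17) = 22/19 + 41*(17/14) = 22/19 + 697/14 = 13551/266 ≈ 50.944)
109*h = 109*(13551/266) = 1477059/266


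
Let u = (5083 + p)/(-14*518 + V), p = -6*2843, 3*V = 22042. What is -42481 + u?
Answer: -12185491/286 ≈ -42607.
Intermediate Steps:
V = 22042/3 (V = (1/3)*22042 = 22042/3 ≈ 7347.3)
p = -17058
u = -35925/286 (u = (5083 - 17058)/(-14*518 + 22042/3) = -11975/(-7252 + 22042/3) = -11975/286/3 = -11975*3/286 = -35925/286 ≈ -125.61)
-42481 + u = -42481 - 35925/286 = -12185491/286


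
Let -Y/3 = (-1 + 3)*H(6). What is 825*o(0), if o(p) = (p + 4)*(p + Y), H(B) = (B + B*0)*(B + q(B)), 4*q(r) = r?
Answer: -891000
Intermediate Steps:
q(r) = r/4
H(B) = 5*B²/4 (H(B) = (B + B*0)*(B + B/4) = (B + 0)*(5*B/4) = B*(5*B/4) = 5*B²/4)
Y = -270 (Y = -3*(-1 + 3)*(5/4)*6² = -6*(5/4)*36 = -6*45 = -3*90 = -270)
o(p) = (-270 + p)*(4 + p) (o(p) = (p + 4)*(p - 270) = (4 + p)*(-270 + p) = (-270 + p)*(4 + p))
825*o(0) = 825*(-1080 + 0² - 266*0) = 825*(-1080 + 0 + 0) = 825*(-1080) = -891000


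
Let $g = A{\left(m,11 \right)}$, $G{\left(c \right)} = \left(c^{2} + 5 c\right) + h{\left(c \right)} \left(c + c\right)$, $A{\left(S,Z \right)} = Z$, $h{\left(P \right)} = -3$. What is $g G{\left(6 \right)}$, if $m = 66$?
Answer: $330$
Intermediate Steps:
$G{\left(c \right)} = c^{2} - c$ ($G{\left(c \right)} = \left(c^{2} + 5 c\right) - 3 \left(c + c\right) = \left(c^{2} + 5 c\right) - 3 \cdot 2 c = \left(c^{2} + 5 c\right) - 6 c = c^{2} - c$)
$g = 11$
$g G{\left(6 \right)} = 11 \cdot 6 \left(-1 + 6\right) = 11 \cdot 6 \cdot 5 = 11 \cdot 30 = 330$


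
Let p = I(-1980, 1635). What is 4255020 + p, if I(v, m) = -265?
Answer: 4254755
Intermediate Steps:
p = -265
4255020 + p = 4255020 - 265 = 4254755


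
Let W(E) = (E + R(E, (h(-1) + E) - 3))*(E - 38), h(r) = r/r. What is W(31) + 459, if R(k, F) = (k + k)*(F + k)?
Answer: -25798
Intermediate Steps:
h(r) = 1
R(k, F) = 2*k*(F + k) (R(k, F) = (2*k)*(F + k) = 2*k*(F + k))
W(E) = (-38 + E)*(E + 2*E*(-2 + 2*E)) (W(E) = (E + 2*E*(((1 + E) - 3) + E))*(E - 38) = (E + 2*E*((-2 + E) + E))*(-38 + E) = (E + 2*E*(-2 + 2*E))*(-38 + E) = (-38 + E)*(E + 2*E*(-2 + 2*E)))
W(31) + 459 = 31*(114 - 155*31 + 4*31²) + 459 = 31*(114 - 4805 + 4*961) + 459 = 31*(114 - 4805 + 3844) + 459 = 31*(-847) + 459 = -26257 + 459 = -25798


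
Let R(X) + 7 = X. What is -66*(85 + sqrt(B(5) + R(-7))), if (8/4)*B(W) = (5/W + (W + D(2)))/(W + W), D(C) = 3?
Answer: -5610 - 33*I*sqrt(1355)/5 ≈ -5610.0 - 242.95*I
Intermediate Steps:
R(X) = -7 + X
B(W) = (3 + W + 5/W)/(4*W) (B(W) = ((5/W + (W + 3))/(W + W))/2 = ((5/W + (3 + W))/((2*W)))/2 = ((3 + W + 5/W)*(1/(2*W)))/2 = ((3 + W + 5/W)/(2*W))/2 = (3 + W + 5/W)/(4*W))
-66*(85 + sqrt(B(5) + R(-7))) = -66*(85 + sqrt((1/4)*(5 + 5**2 + 3*5)/5**2 + (-7 - 7))) = -66*(85 + sqrt((1/4)*(1/25)*(5 + 25 + 15) - 14)) = -66*(85 + sqrt((1/4)*(1/25)*45 - 14)) = -66*(85 + sqrt(9/20 - 14)) = -66*(85 + sqrt(-271/20)) = -66*(85 + I*sqrt(1355)/10) = -5610 - 33*I*sqrt(1355)/5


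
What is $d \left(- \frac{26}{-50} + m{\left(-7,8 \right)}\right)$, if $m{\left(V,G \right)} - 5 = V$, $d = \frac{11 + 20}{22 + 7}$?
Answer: $- \frac{1147}{725} \approx -1.5821$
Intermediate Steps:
$d = \frac{31}{29} \approx 1.069$
$m{\left(V,G \right)} = 5 + V$
$d \left(- \frac{26}{-50} + m{\left(-7,8 \right)}\right) = \frac{31 \left(- \frac{26}{-50} + \left(5 - 7\right)\right)}{29} = \frac{31 \left(\left(-26\right) \left(- \frac{1}{50}\right) - 2\right)}{29} = \frac{31 \left(\frac{13}{25} - 2\right)}{29} = \frac{31}{29} \left(- \frac{37}{25}\right) = - \frac{1147}{725}$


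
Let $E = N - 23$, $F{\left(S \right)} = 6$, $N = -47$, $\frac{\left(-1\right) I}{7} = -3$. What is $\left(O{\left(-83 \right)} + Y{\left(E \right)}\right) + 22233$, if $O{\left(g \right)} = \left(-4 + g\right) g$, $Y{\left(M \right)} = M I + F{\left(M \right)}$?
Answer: $27990$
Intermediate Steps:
$I = 21$ ($I = \left(-7\right) \left(-3\right) = 21$)
$E = -70$ ($E = -47 - 23 = -70$)
$Y{\left(M \right)} = 6 + 21 M$ ($Y{\left(M \right)} = M 21 + 6 = 21 M + 6 = 6 + 21 M$)
$O{\left(g \right)} = g \left(-4 + g\right)$
$\left(O{\left(-83 \right)} + Y{\left(E \right)}\right) + 22233 = \left(- 83 \left(-4 - 83\right) + \left(6 + 21 \left(-70\right)\right)\right) + 22233 = \left(\left(-83\right) \left(-87\right) + \left(6 - 1470\right)\right) + 22233 = \left(7221 - 1464\right) + 22233 = 5757 + 22233 = 27990$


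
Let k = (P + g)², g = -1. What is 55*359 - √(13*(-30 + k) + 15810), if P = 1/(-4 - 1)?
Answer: 19745 - 4*√24123/5 ≈ 19621.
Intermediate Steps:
P = -⅕ (P = 1/(-5) = -⅕ ≈ -0.20000)
k = 36/25 (k = (-⅕ - 1)² = (-6/5)² = 36/25 ≈ 1.4400)
55*359 - √(13*(-30 + k) + 15810) = 55*359 - √(13*(-30 + 36/25) + 15810) = 19745 - √(13*(-714/25) + 15810) = 19745 - √(-9282/25 + 15810) = 19745 - √(385968/25) = 19745 - 4*√24123/5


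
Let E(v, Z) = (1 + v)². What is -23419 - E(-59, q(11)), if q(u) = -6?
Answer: -26783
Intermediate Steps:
-23419 - E(-59, q(11)) = -23419 - (1 - 59)² = -23419 - 1*(-58)² = -23419 - 1*3364 = -23419 - 3364 = -26783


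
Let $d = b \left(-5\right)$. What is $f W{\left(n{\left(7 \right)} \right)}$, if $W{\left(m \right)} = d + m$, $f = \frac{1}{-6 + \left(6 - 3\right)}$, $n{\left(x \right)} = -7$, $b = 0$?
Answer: $\frac{7}{3} \approx 2.3333$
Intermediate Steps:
$d = 0$ ($d = 0 \left(-5\right) = 0$)
$f = - \frac{1}{3}$ ($f = \frac{1}{-6 + 3} = \frac{1}{-3} = - \frac{1}{3} \approx -0.33333$)
$W{\left(m \right)} = m$ ($W{\left(m \right)} = 0 + m = m$)
$f W{\left(n{\left(7 \right)} \right)} = \left(- \frac{1}{3}\right) \left(-7\right) = \frac{7}{3}$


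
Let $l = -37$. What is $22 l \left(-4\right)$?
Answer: $3256$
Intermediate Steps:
$22 l \left(-4\right) = 22 \left(-37\right) \left(-4\right) = \left(-814\right) \left(-4\right) = 3256$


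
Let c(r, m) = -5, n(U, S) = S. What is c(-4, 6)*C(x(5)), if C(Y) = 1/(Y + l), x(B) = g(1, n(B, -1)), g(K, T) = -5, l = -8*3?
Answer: 5/29 ≈ 0.17241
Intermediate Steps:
l = -24
x(B) = -5
C(Y) = 1/(-24 + Y) (C(Y) = 1/(Y - 24) = 1/(-24 + Y))
c(-4, 6)*C(x(5)) = -5/(-24 - 5) = -5/(-29) = -5*(-1/29) = 5/29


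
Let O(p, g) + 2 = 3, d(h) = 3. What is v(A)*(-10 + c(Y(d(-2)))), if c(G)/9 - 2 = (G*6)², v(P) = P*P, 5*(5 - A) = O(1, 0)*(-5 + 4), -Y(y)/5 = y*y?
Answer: 443529008/25 ≈ 1.7741e+7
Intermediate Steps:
O(p, g) = 1 (O(p, g) = -2 + 3 = 1)
Y(y) = -5*y² (Y(y) = -5*y*y = -5*y²)
A = 26/5 (A = 5 - (-5 + 4)/5 = 5 - (-1)/5 = 5 - ⅕*(-1) = 5 + ⅕ = 26/5 ≈ 5.2000)
v(P) = P²
c(G) = 18 + 324*G² (c(G) = 18 + 9*(G*6)² = 18 + 9*(6*G)² = 18 + 9*(36*G²) = 18 + 324*G²)
v(A)*(-10 + c(Y(d(-2)))) = (26/5)²*(-10 + (18 + 324*(-5*3²)²)) = 676*(-10 + (18 + 324*(-5*9)²))/25 = 676*(-10 + (18 + 324*(-45)²))/25 = 676*(-10 + (18 + 324*2025))/25 = 676*(-10 + (18 + 656100))/25 = 676*(-10 + 656118)/25 = (676/25)*656108 = 443529008/25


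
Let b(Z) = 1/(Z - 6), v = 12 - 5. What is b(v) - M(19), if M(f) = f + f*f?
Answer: -379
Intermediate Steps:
M(f) = f + f²
v = 7
b(Z) = 1/(-6 + Z)
b(v) - M(19) = 1/(-6 + 7) - 19*(1 + 19) = 1/1 - 19*20 = 1 - 1*380 = 1 - 380 = -379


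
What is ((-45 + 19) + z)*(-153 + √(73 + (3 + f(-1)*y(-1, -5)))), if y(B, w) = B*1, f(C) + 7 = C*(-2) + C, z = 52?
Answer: -3978 + 26*√82 ≈ -3742.6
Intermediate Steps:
f(C) = -7 - C (f(C) = -7 + (C*(-2) + C) = -7 + (-2*C + C) = -7 - C)
y(B, w) = B
((-45 + 19) + z)*(-153 + √(73 + (3 + f(-1)*y(-1, -5)))) = ((-45 + 19) + 52)*(-153 + √(73 + (3 + (-7 - 1*(-1))*(-1)))) = (-26 + 52)*(-153 + √(73 + (3 + (-7 + 1)*(-1)))) = 26*(-153 + √(73 + (3 - 6*(-1)))) = 26*(-153 + √(73 + (3 + 6))) = 26*(-153 + √(73 + 9)) = 26*(-153 + √82) = -3978 + 26*√82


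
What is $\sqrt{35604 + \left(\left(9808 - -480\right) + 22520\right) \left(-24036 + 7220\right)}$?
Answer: $2 i \sqrt{137915931} \approx 23488.0 i$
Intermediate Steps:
$\sqrt{35604 + \left(\left(9808 - -480\right) + 22520\right) \left(-24036 + 7220\right)} = \sqrt{35604 + \left(\left(9808 + 480\right) + 22520\right) \left(-16816\right)} = \sqrt{35604 + \left(10288 + 22520\right) \left(-16816\right)} = \sqrt{35604 + 32808 \left(-16816\right)} = \sqrt{35604 - 551699328} = \sqrt{-551663724} = 2 i \sqrt{137915931}$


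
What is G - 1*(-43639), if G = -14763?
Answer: 28876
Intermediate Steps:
G - 1*(-43639) = -14763 - 1*(-43639) = -14763 + 43639 = 28876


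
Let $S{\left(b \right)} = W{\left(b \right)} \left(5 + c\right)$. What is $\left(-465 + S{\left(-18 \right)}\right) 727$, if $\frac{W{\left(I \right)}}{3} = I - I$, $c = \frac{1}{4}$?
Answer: $-338055$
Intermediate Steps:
$c = \frac{1}{4} \approx 0.25$
$W{\left(I \right)} = 0$ ($W{\left(I \right)} = 3 \left(I - I\right) = 3 \cdot 0 = 0$)
$S{\left(b \right)} = 0$ ($S{\left(b \right)} = 0 \left(5 + \frac{1}{4}\right) = 0 \cdot \frac{21}{4} = 0$)
$\left(-465 + S{\left(-18 \right)}\right) 727 = \left(-465 + 0\right) 727 = \left(-465\right) 727 = -338055$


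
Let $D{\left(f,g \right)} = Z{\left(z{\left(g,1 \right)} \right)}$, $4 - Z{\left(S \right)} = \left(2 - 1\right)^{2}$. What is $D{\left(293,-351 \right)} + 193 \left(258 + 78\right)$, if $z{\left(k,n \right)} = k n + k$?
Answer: $64851$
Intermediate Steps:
$z{\left(k,n \right)} = k + k n$
$Z{\left(S \right)} = 3$ ($Z{\left(S \right)} = 4 - \left(2 - 1\right)^{2} = 4 - 1^{2} = 4 - 1 = 3$)
$D{\left(f,g \right)} = 3$
$D{\left(293,-351 \right)} + 193 \left(258 + 78\right) = 3 + 193 \left(258 + 78\right) = 3 + 193 \cdot 336 = 3 + 64848 = 64851$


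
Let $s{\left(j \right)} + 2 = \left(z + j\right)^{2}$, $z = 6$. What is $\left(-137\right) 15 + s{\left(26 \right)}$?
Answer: $-1033$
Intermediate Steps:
$s{\left(j \right)} = -2 + \left(6 + j\right)^{2}$
$\left(-137\right) 15 + s{\left(26 \right)} = \left(-137\right) 15 - \left(2 - \left(6 + 26\right)^{2}\right) = -2055 - \left(2 - 32^{2}\right) = -2055 + \left(-2 + 1024\right) = -2055 + 1022 = -1033$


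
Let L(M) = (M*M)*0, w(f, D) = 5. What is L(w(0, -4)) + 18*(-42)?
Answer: -756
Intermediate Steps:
L(M) = 0 (L(M) = M²*0 = 0)
L(w(0, -4)) + 18*(-42) = 0 + 18*(-42) = 0 - 756 = -756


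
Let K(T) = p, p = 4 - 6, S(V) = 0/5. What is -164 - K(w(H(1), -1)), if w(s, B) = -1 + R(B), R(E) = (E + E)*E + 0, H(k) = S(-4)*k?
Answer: -162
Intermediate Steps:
S(V) = 0 (S(V) = 0*(⅕) = 0)
H(k) = 0 (H(k) = 0*k = 0)
R(E) = 2*E² (R(E) = (2*E)*E + 0 = 2*E² + 0 = 2*E²)
w(s, B) = -1 + 2*B²
p = -2
K(T) = -2
-164 - K(w(H(1), -1)) = -164 - 1*(-2) = -164 + 2 = -162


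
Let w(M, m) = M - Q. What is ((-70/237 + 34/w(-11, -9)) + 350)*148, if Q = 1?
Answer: 12166858/237 ≈ 51337.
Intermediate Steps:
w(M, m) = -1 + M (w(M, m) = M - 1*1 = M - 1 = -1 + M)
((-70/237 + 34/w(-11, -9)) + 350)*148 = ((-70/237 + 34/(-1 - 11)) + 350)*148 = ((-70*1/237 + 34/(-12)) + 350)*148 = ((-70/237 + 34*(-1/12)) + 350)*148 = ((-70/237 - 17/6) + 350)*148 = (-1483/474 + 350)*148 = (164417/474)*148 = 12166858/237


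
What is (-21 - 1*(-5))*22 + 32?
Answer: -320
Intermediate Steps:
(-21 - 1*(-5))*22 + 32 = (-21 + 5)*22 + 32 = -16*22 + 32 = -352 + 32 = -320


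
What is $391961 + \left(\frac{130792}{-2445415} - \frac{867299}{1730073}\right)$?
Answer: $\frac{1658285268097801594}{4230746465295} \approx 3.9196 \cdot 10^{5}$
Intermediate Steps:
$391961 + \left(\frac{130792}{-2445415} - \frac{867299}{1730073}\right) = 391961 + \left(130792 \left(- \frac{1}{2445415}\right) - \frac{867299}{1730073}\right) = 391961 - \frac{2347185691901}{4230746465295} = \frac{1658285268097801594}{4230746465295}$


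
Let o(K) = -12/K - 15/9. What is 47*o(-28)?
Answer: -1222/21 ≈ -58.190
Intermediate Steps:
o(K) = -5/3 - 12/K (o(K) = -12/K - 15*⅑ = -12/K - 5/3 = -5/3 - 12/K)
47*o(-28) = 47*(-5/3 - 12/(-28)) = 47*(-5/3 - 12*(-1/28)) = 47*(-5/3 + 3/7) = 47*(-26/21) = -1222/21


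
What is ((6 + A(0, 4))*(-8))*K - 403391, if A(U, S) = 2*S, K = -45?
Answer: -398351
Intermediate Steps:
((6 + A(0, 4))*(-8))*K - 403391 = ((6 + 2*4)*(-8))*(-45) - 403391 = ((6 + 8)*(-8))*(-45) - 403391 = (14*(-8))*(-45) - 403391 = -112*(-45) - 403391 = 5040 - 403391 = -398351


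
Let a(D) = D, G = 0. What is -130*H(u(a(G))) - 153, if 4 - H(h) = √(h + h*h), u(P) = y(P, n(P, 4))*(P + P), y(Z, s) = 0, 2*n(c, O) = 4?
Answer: -673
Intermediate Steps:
n(c, O) = 2 (n(c, O) = (½)*4 = 2)
u(P) = 0 (u(P) = 0*(P + P) = 0*(2*P) = 0)
H(h) = 4 - √(h + h²) (H(h) = 4 - √(h + h*h) = 4 - √(h + h²))
-130*H(u(a(G))) - 153 = -130*(4 - √(0*(1 + 0))) - 153 = -130*(4 - √(0*1)) - 153 = -130*(4 - √0) - 153 = -130*(4 - 1*0) - 153 = -130*(4 + 0) - 153 = -130*4 - 153 = -520 - 153 = -673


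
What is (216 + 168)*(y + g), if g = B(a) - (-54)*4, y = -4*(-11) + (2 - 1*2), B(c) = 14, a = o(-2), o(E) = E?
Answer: 105216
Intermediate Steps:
a = -2
y = 44 (y = 44 + (2 - 2) = 44 + 0 = 44)
g = 230 (g = 14 - (-54)*4 = 14 - 1*(-216) = 14 + 216 = 230)
(216 + 168)*(y + g) = (216 + 168)*(44 + 230) = 384*274 = 105216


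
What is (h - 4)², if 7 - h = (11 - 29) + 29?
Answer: 64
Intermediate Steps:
h = -4 (h = 7 - ((11 - 29) + 29) = 7 - (-18 + 29) = 7 - 1*11 = 7 - 11 = -4)
(h - 4)² = (-4 - 4)² = (-8)² = 64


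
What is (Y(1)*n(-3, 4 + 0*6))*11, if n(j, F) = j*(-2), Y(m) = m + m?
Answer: 132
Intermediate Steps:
Y(m) = 2*m
n(j, F) = -2*j
(Y(1)*n(-3, 4 + 0*6))*11 = ((2*1)*(-2*(-3)))*11 = (2*6)*11 = 12*11 = 132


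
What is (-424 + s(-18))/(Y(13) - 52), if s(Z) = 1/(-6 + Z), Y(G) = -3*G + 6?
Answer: 10177/2040 ≈ 4.9887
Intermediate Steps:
Y(G) = 6 - 3*G
(-424 + s(-18))/(Y(13) - 52) = (-424 + 1/(-6 - 18))/((6 - 3*13) - 52) = (-424 + 1/(-24))/((6 - 39) - 52) = (-424 - 1/24)/(-33 - 52) = -10177/24/(-85) = -10177/24*(-1/85) = 10177/2040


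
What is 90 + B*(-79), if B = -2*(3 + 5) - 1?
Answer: 1433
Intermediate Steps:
B = -17 (B = -2*8 - 1 = -16 - 1 = -17)
90 + B*(-79) = 90 - 17*(-79) = 90 + 1343 = 1433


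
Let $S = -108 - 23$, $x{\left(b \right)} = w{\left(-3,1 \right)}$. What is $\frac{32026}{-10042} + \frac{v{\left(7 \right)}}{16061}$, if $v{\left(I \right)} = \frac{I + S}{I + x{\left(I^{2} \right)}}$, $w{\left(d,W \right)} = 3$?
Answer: $- \frac{1286235267}{403211405} \approx -3.19$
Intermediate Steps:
$x{\left(b \right)} = 3$
$S = -131$
$v{\left(I \right)} = \frac{-131 + I}{3 + I}$ ($v{\left(I \right)} = \frac{I - 131}{I + 3} = \frac{-131 + I}{3 + I}$)
$\frac{32026}{-10042} + \frac{v{\left(7 \right)}}{16061} = \frac{32026}{-10042} + \frac{\frac{1}{3 + 7} \left(-131 + 7\right)}{16061} = 32026 \left(- \frac{1}{10042}\right) + \frac{1}{10} \left(-124\right) \frac{1}{16061} = - \frac{16013}{5021} + \frac{1}{10} \left(-124\right) \frac{1}{16061} = - \frac{16013}{5021} - \frac{62}{80305} = - \frac{1286235267}{403211405}$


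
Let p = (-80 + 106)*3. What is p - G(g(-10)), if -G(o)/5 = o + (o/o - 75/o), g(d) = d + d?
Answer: 7/4 ≈ 1.7500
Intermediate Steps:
g(d) = 2*d
p = 78 (p = 26*3 = 78)
G(o) = -5 - 5*o + 375/o (G(o) = -5*(o + (o/o - 75/o)) = -5*(o + (1 - 75/o)) = -5*(1 + o - 75/o) = -5 - 5*o + 375/o)
p - G(g(-10)) = 78 - (-5 - 10*(-10) + 375/((2*(-10)))) = 78 - (-5 - 5*(-20) + 375/(-20)) = 78 - (-5 + 100 + 375*(-1/20)) = 78 - (-5 + 100 - 75/4) = 78 - 1*305/4 = 78 - 305/4 = 7/4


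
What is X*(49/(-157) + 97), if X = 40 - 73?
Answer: -500940/157 ≈ -3190.7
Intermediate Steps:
X = -33
X*(49/(-157) + 97) = -33*(49/(-157) + 97) = -33*(49*(-1/157) + 97) = -33*(-49/157 + 97) = -33*15180/157 = -500940/157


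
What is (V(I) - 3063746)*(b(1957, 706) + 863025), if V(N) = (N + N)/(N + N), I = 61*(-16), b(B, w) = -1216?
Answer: -2640363014705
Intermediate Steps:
I = -976
V(N) = 1 (V(N) = (2*N)/((2*N)) = (2*N)*(1/(2*N)) = 1)
(V(I) - 3063746)*(b(1957, 706) + 863025) = (1 - 3063746)*(-1216 + 863025) = -3063745*861809 = -2640363014705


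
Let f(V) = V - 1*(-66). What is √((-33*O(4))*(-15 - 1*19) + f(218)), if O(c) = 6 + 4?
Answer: 4*√719 ≈ 107.26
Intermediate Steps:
O(c) = 10
f(V) = 66 + V (f(V) = V + 66 = 66 + V)
√((-33*O(4))*(-15 - 1*19) + f(218)) = √((-33*10)*(-15 - 1*19) + (66 + 218)) = √(-330*(-15 - 19) + 284) = √(-330*(-34) + 284) = √(11220 + 284) = √11504 = 4*√719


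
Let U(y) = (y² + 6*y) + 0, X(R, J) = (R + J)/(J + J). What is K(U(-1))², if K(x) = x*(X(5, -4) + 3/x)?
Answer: 841/64 ≈ 13.141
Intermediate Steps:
X(R, J) = (J + R)/(2*J) (X(R, J) = (J + R)/((2*J)) = (J + R)*(1/(2*J)) = (J + R)/(2*J))
U(y) = y² + 6*y
K(x) = x*(-⅛ + 3/x) (K(x) = x*((½)*(-4 + 5)/(-4) + 3/x) = x*((½)*(-¼)*1 + 3/x) = x*(-⅛ + 3/x))
K(U(-1))² = (3 - (-1)*(6 - 1)/8)² = (3 - (-1)*5/8)² = (3 - ⅛*(-5))² = (3 + 5/8)² = (29/8)² = 841/64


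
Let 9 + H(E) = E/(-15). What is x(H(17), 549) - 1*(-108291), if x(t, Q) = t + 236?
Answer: 1627753/15 ≈ 1.0852e+5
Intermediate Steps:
H(E) = -9 - E/15 (H(E) = -9 + E/(-15) = -9 + E*(-1/15) = -9 - E/15)
x(t, Q) = 236 + t
x(H(17), 549) - 1*(-108291) = (236 + (-9 - 1/15*17)) - 1*(-108291) = (236 + (-9 - 17/15)) + 108291 = (236 - 152/15) + 108291 = 3388/15 + 108291 = 1627753/15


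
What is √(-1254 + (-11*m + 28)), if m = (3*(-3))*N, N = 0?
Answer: I*√1226 ≈ 35.014*I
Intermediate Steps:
m = 0 (m = (3*(-3))*0 = -9*0 = 0)
√(-1254 + (-11*m + 28)) = √(-1254 + (-11*0 + 28)) = √(-1254 + (0 + 28)) = √(-1254 + 28) = √(-1226) = I*√1226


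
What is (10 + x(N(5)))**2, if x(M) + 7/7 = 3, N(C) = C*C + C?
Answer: 144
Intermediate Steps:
N(C) = C + C**2 (N(C) = C**2 + C = C + C**2)
x(M) = 2 (x(M) = -1 + 3 = 2)
(10 + x(N(5)))**2 = (10 + 2)**2 = 12**2 = 144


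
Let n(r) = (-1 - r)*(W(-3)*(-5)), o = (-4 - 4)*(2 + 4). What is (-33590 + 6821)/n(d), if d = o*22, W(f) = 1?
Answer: 26769/5275 ≈ 5.0747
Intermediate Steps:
o = -48 (o = -8*6 = -48)
d = -1056 (d = -48*22 = -1056)
n(r) = 5 + 5*r (n(r) = (-1 - r)*(1*(-5)) = (-1 - r)*(-5) = 5 + 5*r)
(-33590 + 6821)/n(d) = (-33590 + 6821)/(5 + 5*(-1056)) = -26769/(5 - 5280) = -26769/(-5275) = -26769*(-1/5275) = 26769/5275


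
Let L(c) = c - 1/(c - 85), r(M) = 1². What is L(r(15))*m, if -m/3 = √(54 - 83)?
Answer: -85*I*√29/28 ≈ -16.348*I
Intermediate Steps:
m = -3*I*√29 (m = -3*√(54 - 83) = -3*I*√29 ≈ -16.155*I)
r(M) = 1
L(c) = c - 1/(-85 + c)
L(r(15))*m = ((-1 + 1² - 85*1)/(-85 + 1))*(-3*I*√29) = ((-1 + 1 - 85)/(-84))*(-3*I*√29) = (-1/84*(-85))*(-3*I*√29) = 85*(-3*I*√29)/84 = -85*I*√29/28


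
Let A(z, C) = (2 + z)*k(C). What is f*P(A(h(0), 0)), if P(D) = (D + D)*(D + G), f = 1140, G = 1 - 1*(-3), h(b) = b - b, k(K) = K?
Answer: 0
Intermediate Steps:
h(b) = 0
G = 4 (G = 1 + 3 = 4)
A(z, C) = C*(2 + z) (A(z, C) = (2 + z)*C = C*(2 + z))
P(D) = 2*D*(4 + D) (P(D) = (D + D)*(D + 4) = (2*D)*(4 + D) = 2*D*(4 + D))
f*P(A(h(0), 0)) = 1140*(2*(0*(2 + 0))*(4 + 0*(2 + 0))) = 1140*(2*(0*2)*(4 + 0*2)) = 1140*(2*0*(4 + 0)) = 1140*(2*0*4) = 1140*0 = 0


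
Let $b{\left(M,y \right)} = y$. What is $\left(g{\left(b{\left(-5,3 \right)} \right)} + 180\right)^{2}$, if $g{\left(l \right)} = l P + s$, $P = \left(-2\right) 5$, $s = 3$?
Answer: $23409$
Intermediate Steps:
$P = -10$
$g{\left(l \right)} = 3 - 10 l$ ($g{\left(l \right)} = l \left(-10\right) + 3 = - 10 l + 3 = 3 - 10 l$)
$\left(g{\left(b{\left(-5,3 \right)} \right)} + 180\right)^{2} = \left(\left(3 - 30\right) + 180\right)^{2} = \left(-27 + 180\right)^{2} = 153^{2} = 23409$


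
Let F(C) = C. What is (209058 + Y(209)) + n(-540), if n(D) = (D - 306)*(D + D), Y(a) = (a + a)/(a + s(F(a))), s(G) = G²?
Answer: 117887491/105 ≈ 1.1227e+6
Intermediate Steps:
Y(a) = 2*a/(a + a²) (Y(a) = (a + a)/(a + a²) = (2*a)/(a + a²) = 2*a/(a + a²))
n(D) = 2*D*(-306 + D) (n(D) = (-306 + D)*(2*D) = 2*D*(-306 + D))
(209058 + Y(209)) + n(-540) = (209058 + 2/(1 + 209)) + 2*(-540)*(-306 - 540) = (209058 + 2/210) + 2*(-540)*(-846) = (209058 + 2*(1/210)) + 913680 = (209058 + 1/105) + 913680 = 21951091/105 + 913680 = 117887491/105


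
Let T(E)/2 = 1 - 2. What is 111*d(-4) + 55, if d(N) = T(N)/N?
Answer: 221/2 ≈ 110.50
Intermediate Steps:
T(E) = -2 (T(E) = 2*(1 - 2) = 2*(-1) = -2)
d(N) = -2/N
111*d(-4) + 55 = 111*(-2/(-4)) + 55 = 111*(-2*(-1/4)) + 55 = 111*(1/2) + 55 = 111/2 + 55 = 221/2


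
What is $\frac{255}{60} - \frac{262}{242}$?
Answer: $\frac{1533}{484} \approx 3.1674$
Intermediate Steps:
$\frac{255}{60} - \frac{262}{242} = 255 \cdot \frac{1}{60} - \frac{131}{121} = \frac{17}{4} - \frac{131}{121} = \frac{1533}{484}$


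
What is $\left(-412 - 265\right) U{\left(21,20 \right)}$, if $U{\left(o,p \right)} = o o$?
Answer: $-298557$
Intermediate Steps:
$U{\left(o,p \right)} = o^{2}$
$\left(-412 - 265\right) U{\left(21,20 \right)} = \left(-412 - 265\right) 21^{2} = \left(-677\right) 441 = -298557$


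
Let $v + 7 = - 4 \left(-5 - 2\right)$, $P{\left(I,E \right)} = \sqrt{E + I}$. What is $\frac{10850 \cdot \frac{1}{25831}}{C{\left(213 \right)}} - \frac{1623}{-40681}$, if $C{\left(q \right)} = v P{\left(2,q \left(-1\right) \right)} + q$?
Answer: $\frac{196569872617}{4848533823354} - \frac{7595 i \sqrt{211}}{119184234} \approx 0.040542 - 0.00092566 i$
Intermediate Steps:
$v = 21$ ($v = -7 - 4 \left(-5 - 2\right) = -7 - -28 = -7 + 28 = 21$)
$C{\left(q \right)} = q + 21 \sqrt{2 - q}$ ($C{\left(q \right)} = 21 \sqrt{q \left(-1\right) + 2} + q = 21 \sqrt{- q + 2} + q = 21 \sqrt{2 - q} + q = q + 21 \sqrt{2 - q}$)
$\frac{10850 \cdot \frac{1}{25831}}{C{\left(213 \right)}} - \frac{1623}{-40681} = \frac{10850 \cdot \frac{1}{25831}}{213 + 21 \sqrt{2 - 213}} - \frac{1623}{-40681} = \frac{10850 \cdot \frac{1}{25831}}{213 + 21 \sqrt{2 - 213}} - - \frac{1623}{40681} = \frac{10850}{25831 \left(213 + 21 \sqrt{-211}\right)} + \frac{1623}{40681} = \frac{10850}{25831 \left(213 + 21 i \sqrt{211}\right)} + \frac{1623}{40681} = \frac{1623}{40681} + \frac{10850}{25831 \left(213 + 21 i \sqrt{211}\right)}$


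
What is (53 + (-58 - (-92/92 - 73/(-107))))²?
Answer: 251001/11449 ≈ 21.923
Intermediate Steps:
(53 + (-58 - (-92/92 - 73/(-107))))² = (53 + (-58 - (-92*1/92 - 73*(-1/107))))² = (53 + (-58 - (-1 + 73/107)))² = (53 + (-58 - 1*(-34/107)))² = (53 + (-58 + 34/107))² = (53 - 6172/107)² = (-501/107)² = 251001/11449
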